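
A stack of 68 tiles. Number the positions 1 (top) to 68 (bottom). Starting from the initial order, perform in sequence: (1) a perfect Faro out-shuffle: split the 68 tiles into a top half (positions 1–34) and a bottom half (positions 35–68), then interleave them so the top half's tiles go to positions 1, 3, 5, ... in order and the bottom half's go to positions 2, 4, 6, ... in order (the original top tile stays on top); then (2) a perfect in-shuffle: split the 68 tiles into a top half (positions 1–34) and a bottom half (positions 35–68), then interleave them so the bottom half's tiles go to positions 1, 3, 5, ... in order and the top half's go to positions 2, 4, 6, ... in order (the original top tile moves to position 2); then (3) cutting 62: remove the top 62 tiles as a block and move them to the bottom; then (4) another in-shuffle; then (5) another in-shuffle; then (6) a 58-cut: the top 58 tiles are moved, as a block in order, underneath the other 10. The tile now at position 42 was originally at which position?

1

Undo the operations in reverse order, starting from position 42:
  undo op 6 (cut 58): 42 ← 32
  undo op 5 (in-shuffle, from top half): 32 ← 16
  undo op 4 (in-shuffle, from top half): 16 ← 8
  undo op 3 (cut 62): 8 ← 2
  undo op 2 (in-shuffle, from top half): 2 ← 1
  undo op 1 (out-shuffle, from top half): 1 ← 1
So the tile at position 42 came from original position 1.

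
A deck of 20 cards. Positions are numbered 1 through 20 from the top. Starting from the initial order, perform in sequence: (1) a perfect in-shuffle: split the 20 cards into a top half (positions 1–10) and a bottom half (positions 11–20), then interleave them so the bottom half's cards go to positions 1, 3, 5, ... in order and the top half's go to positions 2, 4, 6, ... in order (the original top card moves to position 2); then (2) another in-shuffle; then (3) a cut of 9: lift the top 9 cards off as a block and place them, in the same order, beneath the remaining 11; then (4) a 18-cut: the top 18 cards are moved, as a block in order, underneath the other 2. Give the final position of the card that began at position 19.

6

Track the card from position 19 forward through each operation:
  after op 1 (in-shuffle): 19 → 17
  after op 2 (in-shuffle): 17 → 13
  after op 3 (cut 9): 13 → 4
  after op 4 (cut 18): 4 → 6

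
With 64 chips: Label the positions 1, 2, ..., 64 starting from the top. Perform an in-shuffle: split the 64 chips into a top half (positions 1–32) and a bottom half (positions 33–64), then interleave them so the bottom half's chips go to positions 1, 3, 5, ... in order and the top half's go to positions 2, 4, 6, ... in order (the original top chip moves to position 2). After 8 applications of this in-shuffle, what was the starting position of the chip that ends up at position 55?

35

Work backwards from position 55, undoing one in-shuffle at a time:
55 ← 60 ← 30 ← 15 ← 40 ← 20 ← 10 ← 5 ← 35
So the chip now at position 55 started at position 35.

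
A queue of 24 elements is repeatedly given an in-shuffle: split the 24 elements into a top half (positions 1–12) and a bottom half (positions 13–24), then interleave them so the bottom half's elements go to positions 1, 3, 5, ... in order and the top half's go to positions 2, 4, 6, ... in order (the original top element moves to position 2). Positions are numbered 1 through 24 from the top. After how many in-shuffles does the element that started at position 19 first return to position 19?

20

Follow position 19 under repeated in-shuffles:
19 → 13 → 1 → 2 → 4 → 8 → 16 → 7 → 14 → 3 → 6 → 12 → 24 → 23 → 21 → 17 → 9 → 18 → 11 → 22 → 19
It first returns after 20 in-shuffles.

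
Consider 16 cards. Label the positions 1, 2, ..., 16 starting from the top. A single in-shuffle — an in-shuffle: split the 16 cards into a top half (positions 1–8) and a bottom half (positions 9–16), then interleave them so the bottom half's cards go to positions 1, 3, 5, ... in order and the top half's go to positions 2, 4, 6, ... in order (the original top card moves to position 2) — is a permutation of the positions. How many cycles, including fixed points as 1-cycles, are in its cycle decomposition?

Trace each unvisited position around until it returns:
(1 2 4 8 16 15 13 9) (3 6 12 7 14 11 5 10)
2 cycles in total.

2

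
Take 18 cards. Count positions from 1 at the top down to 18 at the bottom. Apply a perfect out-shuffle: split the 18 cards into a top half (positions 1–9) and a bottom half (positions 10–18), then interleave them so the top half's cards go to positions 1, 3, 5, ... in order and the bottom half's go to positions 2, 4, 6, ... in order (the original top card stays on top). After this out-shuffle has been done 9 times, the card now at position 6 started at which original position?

12

Work backwards from position 6, undoing one out-shuffle at a time:
6 ← 12 ← 15 ← 8 ← 13 ← 7 ← 4 ← 11 ← 6 ← 12
So the card now at position 6 started at position 12.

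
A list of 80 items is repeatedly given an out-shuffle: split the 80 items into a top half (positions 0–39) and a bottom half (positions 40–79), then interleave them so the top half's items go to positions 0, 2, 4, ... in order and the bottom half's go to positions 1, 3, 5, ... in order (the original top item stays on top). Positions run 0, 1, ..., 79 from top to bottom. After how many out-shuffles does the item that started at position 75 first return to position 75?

39

Follow position 75 under repeated out-shuffles:
75 → 71 → 63 → 47 → 15 → 30 → 60 → 41 → ... → 75 (length 39)
It first returns after 39 out-shuffles.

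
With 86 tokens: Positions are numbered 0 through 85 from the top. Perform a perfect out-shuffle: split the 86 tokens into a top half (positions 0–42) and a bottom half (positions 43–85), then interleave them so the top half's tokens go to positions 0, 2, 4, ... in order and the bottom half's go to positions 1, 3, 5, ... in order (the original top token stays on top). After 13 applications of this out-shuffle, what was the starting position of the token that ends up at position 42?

Work backwards from position 42, undoing one out-shuffle at a time:
42 ← 21 ← 53 ← 69 ← 77 ← ... ← 81 (13 steps).
So the token now at position 42 started at position 81.

81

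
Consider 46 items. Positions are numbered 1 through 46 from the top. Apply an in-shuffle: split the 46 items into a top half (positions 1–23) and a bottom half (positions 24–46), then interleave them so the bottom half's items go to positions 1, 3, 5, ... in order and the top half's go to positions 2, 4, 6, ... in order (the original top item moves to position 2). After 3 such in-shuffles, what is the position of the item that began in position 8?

Track the item's position through each in-shuffle:
8 → 16 → 32 → 17

17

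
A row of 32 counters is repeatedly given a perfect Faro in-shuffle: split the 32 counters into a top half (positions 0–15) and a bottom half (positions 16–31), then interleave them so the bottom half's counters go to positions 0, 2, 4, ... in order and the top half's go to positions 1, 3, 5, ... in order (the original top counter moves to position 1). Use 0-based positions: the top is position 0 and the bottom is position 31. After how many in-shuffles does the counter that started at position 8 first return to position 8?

10

Follow position 8 under repeated in-shuffles:
8 → 17 → 2 → 5 → 11 → 23 → 14 → 29 → 26 → 20 → 8
It first returns after 10 in-shuffles.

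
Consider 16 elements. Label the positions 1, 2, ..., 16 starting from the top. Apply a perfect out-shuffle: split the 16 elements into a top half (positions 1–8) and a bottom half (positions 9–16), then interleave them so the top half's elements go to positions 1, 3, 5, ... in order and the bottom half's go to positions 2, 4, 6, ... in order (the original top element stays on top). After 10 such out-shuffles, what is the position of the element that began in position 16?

Position 16 is a fixed point of every out-shuffle, so the element never moves.

16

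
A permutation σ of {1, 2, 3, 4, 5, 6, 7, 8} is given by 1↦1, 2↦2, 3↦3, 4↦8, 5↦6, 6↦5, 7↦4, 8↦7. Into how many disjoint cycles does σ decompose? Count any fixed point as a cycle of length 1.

Cycle decomposition: (1) (2) (3) (4 8 7) (5 6).
5 cycles.

5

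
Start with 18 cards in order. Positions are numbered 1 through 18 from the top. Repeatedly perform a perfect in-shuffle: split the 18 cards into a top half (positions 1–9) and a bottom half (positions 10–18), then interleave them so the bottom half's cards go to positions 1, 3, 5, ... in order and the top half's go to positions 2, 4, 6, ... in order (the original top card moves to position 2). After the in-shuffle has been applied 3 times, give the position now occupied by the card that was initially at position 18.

Track the card's position through each in-shuffle:
18 → 17 → 15 → 11

11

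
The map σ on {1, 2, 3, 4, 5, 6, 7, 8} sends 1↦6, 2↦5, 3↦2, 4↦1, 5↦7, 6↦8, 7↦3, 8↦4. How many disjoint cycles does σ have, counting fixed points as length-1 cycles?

2

Cycle decomposition: (1 6 8 4) (2 5 7 3).
2 cycles.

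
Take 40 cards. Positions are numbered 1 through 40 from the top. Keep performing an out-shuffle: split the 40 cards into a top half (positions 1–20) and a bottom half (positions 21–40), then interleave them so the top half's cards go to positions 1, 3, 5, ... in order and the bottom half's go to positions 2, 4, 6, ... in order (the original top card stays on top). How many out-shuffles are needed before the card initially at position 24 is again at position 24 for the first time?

12

Follow position 24 under repeated out-shuffles:
24 → 8 → 15 → 29 → 18 → 35 → 30 → 20 → 39 → 38 → 36 → 32 → 24
It first returns after 12 out-shuffles.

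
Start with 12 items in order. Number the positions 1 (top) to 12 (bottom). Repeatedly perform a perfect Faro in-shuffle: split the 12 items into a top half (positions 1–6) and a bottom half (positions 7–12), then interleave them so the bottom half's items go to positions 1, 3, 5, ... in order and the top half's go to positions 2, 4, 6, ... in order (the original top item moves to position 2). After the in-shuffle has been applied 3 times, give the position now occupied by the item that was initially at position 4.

Track the item's position through each in-shuffle:
4 → 8 → 3 → 6

6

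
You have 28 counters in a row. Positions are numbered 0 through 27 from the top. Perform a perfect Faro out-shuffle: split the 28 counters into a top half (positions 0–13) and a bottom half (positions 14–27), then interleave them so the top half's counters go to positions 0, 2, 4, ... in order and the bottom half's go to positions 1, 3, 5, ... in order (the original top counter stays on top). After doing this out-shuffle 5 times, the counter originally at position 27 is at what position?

27

Position 27 is a fixed point of every out-shuffle, so the counter never moves.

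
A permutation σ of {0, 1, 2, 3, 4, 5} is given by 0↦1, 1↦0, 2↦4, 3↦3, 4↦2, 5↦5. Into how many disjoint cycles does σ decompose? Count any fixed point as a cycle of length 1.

4

Cycle decomposition: (0 1) (2 4) (3) (5).
4 cycles.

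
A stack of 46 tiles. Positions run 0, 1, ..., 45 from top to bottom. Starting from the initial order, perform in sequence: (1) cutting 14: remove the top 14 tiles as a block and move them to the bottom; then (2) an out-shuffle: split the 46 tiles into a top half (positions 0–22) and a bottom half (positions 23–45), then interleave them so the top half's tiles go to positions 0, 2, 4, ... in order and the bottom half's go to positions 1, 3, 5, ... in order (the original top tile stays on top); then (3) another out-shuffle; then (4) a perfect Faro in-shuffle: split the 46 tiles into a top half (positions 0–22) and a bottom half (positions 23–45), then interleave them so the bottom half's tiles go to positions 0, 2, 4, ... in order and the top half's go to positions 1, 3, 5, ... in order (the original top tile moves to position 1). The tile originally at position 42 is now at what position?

45

Track the tile from position 42 forward through each operation:
  after op 1 (cut 14): 42 → 28
  after op 2 (out-shuffle): 28 → 11
  after op 3 (out-shuffle): 11 → 22
  after op 4 (in-shuffle): 22 → 45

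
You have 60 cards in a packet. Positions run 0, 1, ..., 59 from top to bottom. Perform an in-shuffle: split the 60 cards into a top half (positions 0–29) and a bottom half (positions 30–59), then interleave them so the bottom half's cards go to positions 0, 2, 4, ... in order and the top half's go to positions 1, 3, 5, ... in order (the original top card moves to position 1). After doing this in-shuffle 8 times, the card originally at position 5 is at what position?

10

Track the card's position through each in-shuffle:
5 → 11 → 23 → 47 → 34 → 8 → 17 → 35 → 10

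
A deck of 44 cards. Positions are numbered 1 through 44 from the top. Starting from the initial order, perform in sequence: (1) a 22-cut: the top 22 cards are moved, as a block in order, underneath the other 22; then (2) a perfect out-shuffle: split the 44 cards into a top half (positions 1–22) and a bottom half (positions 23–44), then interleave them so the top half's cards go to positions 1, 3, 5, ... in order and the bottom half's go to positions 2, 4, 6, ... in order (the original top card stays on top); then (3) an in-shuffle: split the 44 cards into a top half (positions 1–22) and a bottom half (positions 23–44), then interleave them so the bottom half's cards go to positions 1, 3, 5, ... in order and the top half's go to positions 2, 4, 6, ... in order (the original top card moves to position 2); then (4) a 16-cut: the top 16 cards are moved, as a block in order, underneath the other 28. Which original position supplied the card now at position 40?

Undo the operations in reverse order, starting from position 40:
  undo op 4 (cut 16): 40 ← 12
  undo op 3 (in-shuffle, from top half): 12 ← 6
  undo op 2 (out-shuffle, from bottom half): 6 ← 25
  undo op 1 (cut 22): 25 ← 3
So the card at position 40 came from original position 3.

3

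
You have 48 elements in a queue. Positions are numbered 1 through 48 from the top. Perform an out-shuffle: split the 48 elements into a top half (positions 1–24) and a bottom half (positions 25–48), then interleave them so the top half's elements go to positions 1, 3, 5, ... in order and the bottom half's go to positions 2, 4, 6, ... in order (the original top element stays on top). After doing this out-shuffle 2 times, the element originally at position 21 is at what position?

34

Track the element's position through each out-shuffle:
21 → 41 → 34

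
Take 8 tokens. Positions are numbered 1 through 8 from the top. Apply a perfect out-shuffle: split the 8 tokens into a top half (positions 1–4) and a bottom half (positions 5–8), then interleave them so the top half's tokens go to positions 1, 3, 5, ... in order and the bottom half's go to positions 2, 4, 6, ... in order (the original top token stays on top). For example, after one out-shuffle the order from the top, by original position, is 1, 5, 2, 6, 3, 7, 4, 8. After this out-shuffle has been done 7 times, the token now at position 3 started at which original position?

Work backwards from position 3, undoing one out-shuffle at a time:
3 ← 2 ← 5 ← 3 ← 2 ← 5 ← 3 ← 2
So the token now at position 3 started at position 2.

2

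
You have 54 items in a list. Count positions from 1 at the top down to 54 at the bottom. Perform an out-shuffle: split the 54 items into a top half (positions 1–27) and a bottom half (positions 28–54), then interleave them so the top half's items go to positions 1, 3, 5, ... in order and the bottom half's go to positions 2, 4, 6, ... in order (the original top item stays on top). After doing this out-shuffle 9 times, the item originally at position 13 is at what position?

Track the item's position through each out-shuffle:
13 → 25 → 49 → 44 → 34 → 14 → 27 → 53 → 52 → 50

50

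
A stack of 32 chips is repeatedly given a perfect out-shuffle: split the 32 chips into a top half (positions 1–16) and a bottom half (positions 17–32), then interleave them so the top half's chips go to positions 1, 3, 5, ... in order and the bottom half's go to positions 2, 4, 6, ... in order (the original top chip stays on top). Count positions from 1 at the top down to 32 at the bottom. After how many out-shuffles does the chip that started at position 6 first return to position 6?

Follow position 6 under repeated out-shuffles:
6 → 11 → 21 → 10 → 19 → 6
It first returns after 5 out-shuffles.

5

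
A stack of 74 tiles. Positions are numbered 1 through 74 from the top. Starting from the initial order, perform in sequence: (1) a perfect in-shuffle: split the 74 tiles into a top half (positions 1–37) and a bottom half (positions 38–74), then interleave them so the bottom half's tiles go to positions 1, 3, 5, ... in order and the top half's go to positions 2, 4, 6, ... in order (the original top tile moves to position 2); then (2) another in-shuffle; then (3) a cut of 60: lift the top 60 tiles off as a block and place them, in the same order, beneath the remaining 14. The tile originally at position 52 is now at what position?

Track the tile from position 52 forward through each operation:
  after op 1 (in-shuffle): 52 → 29
  after op 2 (in-shuffle): 29 → 58
  after op 3 (cut 60): 58 → 72

72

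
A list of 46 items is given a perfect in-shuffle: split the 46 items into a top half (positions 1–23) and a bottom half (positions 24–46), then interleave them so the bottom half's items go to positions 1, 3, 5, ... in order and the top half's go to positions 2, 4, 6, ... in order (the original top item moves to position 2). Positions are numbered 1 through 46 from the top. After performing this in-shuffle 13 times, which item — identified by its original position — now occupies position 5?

Work backwards from position 5, undoing one in-shuffle at a time:
5 ← 26 ← 13 ← 30 ← 15 ← ... ← 44 (13 steps).
So the item now at position 5 started at position 44.

44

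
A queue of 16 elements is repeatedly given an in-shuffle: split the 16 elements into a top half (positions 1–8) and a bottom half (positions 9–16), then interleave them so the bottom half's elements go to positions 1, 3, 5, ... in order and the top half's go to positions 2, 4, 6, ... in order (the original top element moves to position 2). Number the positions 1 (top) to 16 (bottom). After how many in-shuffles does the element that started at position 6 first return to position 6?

8

Follow position 6 under repeated in-shuffles:
6 → 12 → 7 → 14 → 11 → 5 → 10 → 3 → 6
It first returns after 8 in-shuffles.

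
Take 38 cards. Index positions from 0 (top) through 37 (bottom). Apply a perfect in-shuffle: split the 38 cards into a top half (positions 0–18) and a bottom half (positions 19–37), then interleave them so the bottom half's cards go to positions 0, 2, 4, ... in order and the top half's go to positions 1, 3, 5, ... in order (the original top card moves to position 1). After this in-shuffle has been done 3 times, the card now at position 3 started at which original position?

Work backwards from position 3, undoing one in-shuffle at a time:
3 ← 1 ← 0 ← 19
So the card now at position 3 started at position 19.

19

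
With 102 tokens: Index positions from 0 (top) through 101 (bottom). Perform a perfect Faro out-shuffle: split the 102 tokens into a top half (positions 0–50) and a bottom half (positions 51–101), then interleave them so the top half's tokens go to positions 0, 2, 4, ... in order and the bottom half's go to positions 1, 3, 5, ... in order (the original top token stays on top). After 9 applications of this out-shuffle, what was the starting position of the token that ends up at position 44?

Work backwards from position 44, undoing one out-shuffle at a time:
44 ← 22 ← 11 ← 56 ← 28 ← 14 ← 7 ← 54 ← 27 ← 64
So the token now at position 44 started at position 64.

64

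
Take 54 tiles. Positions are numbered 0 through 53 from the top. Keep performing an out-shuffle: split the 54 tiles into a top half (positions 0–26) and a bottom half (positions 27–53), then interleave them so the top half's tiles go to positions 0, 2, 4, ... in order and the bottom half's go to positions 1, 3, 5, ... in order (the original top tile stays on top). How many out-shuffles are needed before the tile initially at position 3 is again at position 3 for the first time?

Follow position 3 under repeated out-shuffles:
3 → 6 → 12 → 24 → 48 → 43 → 33 → 13 → ... → 3 (length 52)
It first returns after 52 out-shuffles.

52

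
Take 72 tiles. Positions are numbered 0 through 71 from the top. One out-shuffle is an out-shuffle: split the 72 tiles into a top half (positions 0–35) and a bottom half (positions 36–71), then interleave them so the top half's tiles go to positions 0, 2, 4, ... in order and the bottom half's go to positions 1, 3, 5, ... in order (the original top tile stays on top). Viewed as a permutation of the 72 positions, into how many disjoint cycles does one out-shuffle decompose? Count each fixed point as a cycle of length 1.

Trace each unvisited position around until it returns:
(0) (1 2 4 8 16 32 ... len 35) (7 14 28 56 41 11 ... len 35) (71)
4 cycles in total.

4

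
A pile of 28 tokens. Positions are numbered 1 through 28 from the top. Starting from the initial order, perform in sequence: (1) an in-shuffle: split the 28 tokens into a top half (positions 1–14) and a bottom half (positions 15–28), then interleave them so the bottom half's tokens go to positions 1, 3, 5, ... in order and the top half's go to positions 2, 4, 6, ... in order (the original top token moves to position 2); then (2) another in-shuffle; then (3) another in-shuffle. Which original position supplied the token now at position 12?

16

Undo the operations in reverse order, starting from position 12:
  undo op 3 (in-shuffle, from top half): 12 ← 6
  undo op 2 (in-shuffle, from top half): 6 ← 3
  undo op 1 (in-shuffle, from bottom half): 3 ← 16
So the token at position 12 came from original position 16.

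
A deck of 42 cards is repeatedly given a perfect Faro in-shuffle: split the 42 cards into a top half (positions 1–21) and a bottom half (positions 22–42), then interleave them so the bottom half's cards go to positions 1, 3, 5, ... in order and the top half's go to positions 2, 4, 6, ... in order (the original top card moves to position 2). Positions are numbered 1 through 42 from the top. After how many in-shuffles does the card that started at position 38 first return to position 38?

Follow position 38 under repeated in-shuffles:
38 → 33 → 23 → 3 → 6 → 12 → 24 → 5 → 10 → 20 → 40 → 37 → 31 → 19 → 38
It first returns after 14 in-shuffles.

14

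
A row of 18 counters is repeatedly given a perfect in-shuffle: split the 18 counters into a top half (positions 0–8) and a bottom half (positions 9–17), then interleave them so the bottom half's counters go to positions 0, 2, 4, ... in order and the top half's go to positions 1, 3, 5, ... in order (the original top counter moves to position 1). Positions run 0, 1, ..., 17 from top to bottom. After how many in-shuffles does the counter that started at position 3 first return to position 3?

18

Follow position 3 under repeated in-shuffles:
3 → 7 → 15 → 12 → 6 → 13 → 8 → 17 → 16 → 14 → 10 → 2 → 5 → 11 → 4 → 9 → 0 → 1 → 3
It first returns after 18 in-shuffles.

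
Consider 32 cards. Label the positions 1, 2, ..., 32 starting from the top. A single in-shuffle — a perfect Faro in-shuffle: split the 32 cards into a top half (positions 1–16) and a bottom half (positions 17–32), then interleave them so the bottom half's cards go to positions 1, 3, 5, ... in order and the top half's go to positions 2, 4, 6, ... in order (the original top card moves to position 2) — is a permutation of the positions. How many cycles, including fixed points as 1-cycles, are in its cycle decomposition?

Trace each unvisited position around until it returns:
(1 2 4 8 16 32 31 29 25 17) (3 6 12 24 15 30 27 21 9 18) (5 10 20 7 14 28 23 13 26 19) (11 22)
4 cycles in total.

4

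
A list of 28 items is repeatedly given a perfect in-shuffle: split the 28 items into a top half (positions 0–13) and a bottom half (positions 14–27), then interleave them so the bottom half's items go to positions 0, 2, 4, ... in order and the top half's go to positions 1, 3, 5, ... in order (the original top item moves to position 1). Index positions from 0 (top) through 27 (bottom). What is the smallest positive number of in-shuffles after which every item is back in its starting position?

The in-shuffle permutes the 28 positions with cycle lengths [28].
Every item is home exactly when every cycle has completed a whole number of laps, i.e. after lcm(28) = 28 in-shuffles.

28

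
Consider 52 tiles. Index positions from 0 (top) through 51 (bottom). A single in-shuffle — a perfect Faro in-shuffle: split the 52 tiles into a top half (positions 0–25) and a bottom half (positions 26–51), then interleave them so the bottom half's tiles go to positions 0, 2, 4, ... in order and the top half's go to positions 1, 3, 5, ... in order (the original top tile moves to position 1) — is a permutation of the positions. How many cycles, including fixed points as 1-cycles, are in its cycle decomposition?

1

Trace each unvisited position around until it returns:
(0 1 3 7 15 31 ... len 52)
1 cycle in total.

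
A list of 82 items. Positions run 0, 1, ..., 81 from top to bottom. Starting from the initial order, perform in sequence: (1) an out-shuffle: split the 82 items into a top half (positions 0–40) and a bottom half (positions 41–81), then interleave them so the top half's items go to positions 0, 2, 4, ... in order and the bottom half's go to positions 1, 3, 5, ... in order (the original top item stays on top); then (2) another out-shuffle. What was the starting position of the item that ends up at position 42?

51

Undo the operations in reverse order, starting from position 42:
  undo op 2 (out-shuffle, from top half): 42 ← 21
  undo op 1 (out-shuffle, from bottom half): 21 ← 51
So the item at position 42 came from original position 51.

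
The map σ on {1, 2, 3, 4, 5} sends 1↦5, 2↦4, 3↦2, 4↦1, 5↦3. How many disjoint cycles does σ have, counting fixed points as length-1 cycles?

Cycle decomposition: (1 5 3 2 4).
1 cycle.

1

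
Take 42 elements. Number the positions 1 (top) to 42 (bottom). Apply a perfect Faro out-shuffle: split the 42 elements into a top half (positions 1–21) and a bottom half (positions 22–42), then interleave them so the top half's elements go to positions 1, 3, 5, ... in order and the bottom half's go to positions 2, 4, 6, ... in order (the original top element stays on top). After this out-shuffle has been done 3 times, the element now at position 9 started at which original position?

Work backwards from position 9, undoing one out-shuffle at a time:
9 ← 5 ← 3 ← 2
So the element now at position 9 started at position 2.

2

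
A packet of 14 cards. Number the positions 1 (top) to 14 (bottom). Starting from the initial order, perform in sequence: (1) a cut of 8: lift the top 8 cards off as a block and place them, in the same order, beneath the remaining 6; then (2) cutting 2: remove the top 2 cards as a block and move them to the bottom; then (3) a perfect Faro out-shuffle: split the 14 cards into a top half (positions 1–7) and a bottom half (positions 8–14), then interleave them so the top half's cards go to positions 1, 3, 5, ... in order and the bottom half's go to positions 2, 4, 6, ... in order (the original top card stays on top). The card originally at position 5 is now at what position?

Track the card from position 5 forward through each operation:
  after op 1 (cut 8): 5 → 11
  after op 2 (cut 2): 11 → 9
  after op 3 (out-shuffle): 9 → 4

4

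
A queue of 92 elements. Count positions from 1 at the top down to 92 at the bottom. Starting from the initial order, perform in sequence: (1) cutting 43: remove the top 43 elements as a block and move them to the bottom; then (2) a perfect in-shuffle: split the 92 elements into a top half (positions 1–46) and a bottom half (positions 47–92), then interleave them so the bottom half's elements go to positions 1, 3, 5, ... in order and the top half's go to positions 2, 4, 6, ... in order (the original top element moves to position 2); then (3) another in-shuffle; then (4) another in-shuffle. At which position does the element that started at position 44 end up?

8

Track the element from position 44 forward through each operation:
  after op 1 (cut 43): 44 → 1
  after op 2 (in-shuffle): 1 → 2
  after op 3 (in-shuffle): 2 → 4
  after op 4 (in-shuffle): 4 → 8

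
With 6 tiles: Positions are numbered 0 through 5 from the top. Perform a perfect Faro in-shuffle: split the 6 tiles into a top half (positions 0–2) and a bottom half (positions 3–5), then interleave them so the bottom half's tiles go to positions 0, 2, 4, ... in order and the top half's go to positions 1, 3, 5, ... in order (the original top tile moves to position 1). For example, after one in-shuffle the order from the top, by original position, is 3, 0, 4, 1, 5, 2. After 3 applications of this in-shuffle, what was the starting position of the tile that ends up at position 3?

3

Work backwards from position 3, undoing one in-shuffle at a time:
3 ← 1 ← 0 ← 3
So the tile now at position 3 started at position 3.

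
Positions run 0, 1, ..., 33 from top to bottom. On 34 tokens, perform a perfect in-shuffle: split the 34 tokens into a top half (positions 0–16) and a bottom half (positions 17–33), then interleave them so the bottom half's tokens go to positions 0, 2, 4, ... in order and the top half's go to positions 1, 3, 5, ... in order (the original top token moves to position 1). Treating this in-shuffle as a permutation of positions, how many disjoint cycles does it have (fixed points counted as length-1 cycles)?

5

Trace each unvisited position around until it returns:
(0 1 3 7 15 31 ... len 12) (2 5 11 23 12 25 ... len 12) (4 9 19) (6 13 27 20) (14 29 24)
5 cycles in total.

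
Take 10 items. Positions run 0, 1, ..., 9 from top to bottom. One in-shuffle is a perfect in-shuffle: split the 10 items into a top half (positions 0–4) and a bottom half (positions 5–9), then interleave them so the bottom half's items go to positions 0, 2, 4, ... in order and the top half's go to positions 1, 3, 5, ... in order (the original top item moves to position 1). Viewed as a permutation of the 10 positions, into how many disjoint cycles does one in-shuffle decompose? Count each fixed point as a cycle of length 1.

1

Trace each unvisited position around until it returns:
(0 1 3 7 4 9 8 6 2 5)
1 cycle in total.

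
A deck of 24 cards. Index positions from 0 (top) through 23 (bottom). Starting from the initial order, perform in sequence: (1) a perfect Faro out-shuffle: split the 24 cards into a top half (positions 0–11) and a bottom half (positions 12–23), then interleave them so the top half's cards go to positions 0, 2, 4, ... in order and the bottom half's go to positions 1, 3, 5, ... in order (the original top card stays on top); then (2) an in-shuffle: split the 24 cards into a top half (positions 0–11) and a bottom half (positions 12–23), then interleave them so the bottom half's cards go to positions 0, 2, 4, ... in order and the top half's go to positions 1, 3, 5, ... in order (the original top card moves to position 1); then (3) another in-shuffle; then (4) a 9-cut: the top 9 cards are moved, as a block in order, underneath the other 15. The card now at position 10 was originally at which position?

2

Undo the operations in reverse order, starting from position 10:
  undo op 4 (cut 9): 10 ← 19
  undo op 3 (in-shuffle, from top half): 19 ← 9
  undo op 2 (in-shuffle, from top half): 9 ← 4
  undo op 1 (out-shuffle, from top half): 4 ← 2
So the card at position 10 came from original position 2.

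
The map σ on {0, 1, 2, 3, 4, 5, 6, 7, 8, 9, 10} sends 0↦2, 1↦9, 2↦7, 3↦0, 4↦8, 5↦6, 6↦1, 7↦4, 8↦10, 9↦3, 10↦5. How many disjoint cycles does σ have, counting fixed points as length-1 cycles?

1

Cycle decomposition: (0 2 7 4 8 10 5 6 1 9 3).
1 cycle.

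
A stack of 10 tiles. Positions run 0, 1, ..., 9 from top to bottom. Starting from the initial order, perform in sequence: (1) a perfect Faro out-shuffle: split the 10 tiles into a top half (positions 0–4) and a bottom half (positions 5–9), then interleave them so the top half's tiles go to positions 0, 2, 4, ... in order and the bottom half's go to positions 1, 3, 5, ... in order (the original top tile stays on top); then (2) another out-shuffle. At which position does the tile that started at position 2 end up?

8

Track the tile from position 2 forward through each operation:
  after op 1 (out-shuffle): 2 → 4
  after op 2 (out-shuffle): 4 → 8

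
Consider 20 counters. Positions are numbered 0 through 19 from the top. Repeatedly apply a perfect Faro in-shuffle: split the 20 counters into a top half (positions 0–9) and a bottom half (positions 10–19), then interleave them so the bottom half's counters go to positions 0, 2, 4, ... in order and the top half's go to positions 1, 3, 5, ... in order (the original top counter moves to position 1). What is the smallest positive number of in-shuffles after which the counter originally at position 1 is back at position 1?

Follow position 1 under repeated in-shuffles:
1 → 3 → 7 → 15 → 10 → 0 → 1
It first returns after 6 in-shuffles.

6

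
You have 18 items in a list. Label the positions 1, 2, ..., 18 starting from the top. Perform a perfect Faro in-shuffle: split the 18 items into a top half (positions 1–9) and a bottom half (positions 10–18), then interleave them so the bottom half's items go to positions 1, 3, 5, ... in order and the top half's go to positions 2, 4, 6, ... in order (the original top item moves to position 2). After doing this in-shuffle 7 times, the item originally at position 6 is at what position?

8

Track the item's position through each in-shuffle:
6 → 12 → 5 → 10 → 1 → 2 → 4 → 8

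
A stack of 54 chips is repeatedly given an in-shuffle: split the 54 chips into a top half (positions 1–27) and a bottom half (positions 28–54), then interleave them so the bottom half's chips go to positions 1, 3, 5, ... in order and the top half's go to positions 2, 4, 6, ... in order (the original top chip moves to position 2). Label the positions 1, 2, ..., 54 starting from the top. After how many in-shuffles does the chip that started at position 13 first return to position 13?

20

Follow position 13 under repeated in-shuffles:
13 → 26 → 52 → 49 → 43 → 31 → 7 → 14 → 28 → 1 → 2 → 4 → 8 → 16 → 32 → 9 → 18 → 36 → 17 → 34 → 13
It first returns after 20 in-shuffles.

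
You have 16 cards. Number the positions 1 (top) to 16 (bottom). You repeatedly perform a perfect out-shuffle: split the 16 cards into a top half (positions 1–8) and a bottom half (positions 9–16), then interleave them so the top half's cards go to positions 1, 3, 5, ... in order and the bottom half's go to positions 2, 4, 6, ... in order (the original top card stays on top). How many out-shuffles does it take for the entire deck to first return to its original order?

4

The out-shuffle permutes the 16 positions with cycle lengths [1, 1, 2, 4, 4, 4].
Every card is home exactly when every cycle has completed a whole number of laps, i.e. after lcm(1, 2, 4) = 4 out-shuffles.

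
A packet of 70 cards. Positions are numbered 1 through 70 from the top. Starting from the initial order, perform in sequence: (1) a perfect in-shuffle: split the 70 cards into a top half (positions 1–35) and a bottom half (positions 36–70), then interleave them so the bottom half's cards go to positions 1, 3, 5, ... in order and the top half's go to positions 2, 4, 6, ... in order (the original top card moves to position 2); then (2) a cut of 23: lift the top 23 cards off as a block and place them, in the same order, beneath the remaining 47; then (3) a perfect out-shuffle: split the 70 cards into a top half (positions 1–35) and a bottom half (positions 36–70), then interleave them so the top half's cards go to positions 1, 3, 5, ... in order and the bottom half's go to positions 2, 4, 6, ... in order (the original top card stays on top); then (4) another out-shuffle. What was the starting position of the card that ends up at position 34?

7

Undo the operations in reverse order, starting from position 34:
  undo op 4 (out-shuffle, from bottom half): 34 ← 52
  undo op 3 (out-shuffle, from bottom half): 52 ← 61
  undo op 2 (cut 23): 61 ← 14
  undo op 1 (in-shuffle, from top half): 14 ← 7
So the card at position 34 came from original position 7.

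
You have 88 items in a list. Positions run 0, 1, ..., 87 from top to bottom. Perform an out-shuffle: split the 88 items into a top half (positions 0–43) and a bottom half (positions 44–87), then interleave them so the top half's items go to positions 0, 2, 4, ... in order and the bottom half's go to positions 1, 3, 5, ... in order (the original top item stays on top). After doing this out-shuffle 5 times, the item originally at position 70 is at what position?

Track the item's position through each out-shuffle:
70 → 53 → 19 → 38 → 76 → 65

65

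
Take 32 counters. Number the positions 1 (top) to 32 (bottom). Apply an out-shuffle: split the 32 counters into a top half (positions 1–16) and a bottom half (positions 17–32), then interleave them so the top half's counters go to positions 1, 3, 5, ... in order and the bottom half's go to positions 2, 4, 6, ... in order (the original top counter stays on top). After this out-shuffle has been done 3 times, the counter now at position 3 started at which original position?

9

Work backwards from position 3, undoing one out-shuffle at a time:
3 ← 2 ← 17 ← 9
So the counter now at position 3 started at position 9.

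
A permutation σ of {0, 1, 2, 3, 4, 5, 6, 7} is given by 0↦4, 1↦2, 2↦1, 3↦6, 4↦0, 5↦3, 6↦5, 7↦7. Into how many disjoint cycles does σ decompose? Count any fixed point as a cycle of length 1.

4

Cycle decomposition: (0 4) (1 2) (3 6 5) (7).
4 cycles.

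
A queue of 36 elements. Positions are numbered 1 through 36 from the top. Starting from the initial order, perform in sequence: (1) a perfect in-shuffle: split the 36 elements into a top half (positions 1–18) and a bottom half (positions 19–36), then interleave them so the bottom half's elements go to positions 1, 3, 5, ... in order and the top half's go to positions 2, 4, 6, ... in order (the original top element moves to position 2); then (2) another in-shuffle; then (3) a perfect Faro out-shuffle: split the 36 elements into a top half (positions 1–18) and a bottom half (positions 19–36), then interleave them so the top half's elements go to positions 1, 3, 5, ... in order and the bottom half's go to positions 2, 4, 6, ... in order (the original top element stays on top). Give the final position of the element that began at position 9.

36

Track the element from position 9 forward through each operation:
  after op 1 (in-shuffle): 9 → 18
  after op 2 (in-shuffle): 18 → 36
  after op 3 (out-shuffle): 36 → 36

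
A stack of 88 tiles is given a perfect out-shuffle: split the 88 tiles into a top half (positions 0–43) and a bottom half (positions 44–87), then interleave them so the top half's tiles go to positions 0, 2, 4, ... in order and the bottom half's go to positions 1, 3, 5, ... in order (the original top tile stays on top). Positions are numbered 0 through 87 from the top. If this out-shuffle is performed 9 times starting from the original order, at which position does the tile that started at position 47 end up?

52

Track the tile's position through each out-shuffle:
47 → 7 → 14 → 28 → 56 → 25 → 50 → 13 → 26 → 52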